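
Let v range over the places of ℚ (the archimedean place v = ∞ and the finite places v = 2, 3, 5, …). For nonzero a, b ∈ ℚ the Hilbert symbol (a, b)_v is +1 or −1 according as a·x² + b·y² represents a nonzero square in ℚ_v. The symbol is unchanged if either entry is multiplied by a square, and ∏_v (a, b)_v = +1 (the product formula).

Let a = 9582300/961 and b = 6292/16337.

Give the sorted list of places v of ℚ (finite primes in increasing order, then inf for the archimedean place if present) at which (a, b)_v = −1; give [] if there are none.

[13, 17]

(a, b) ≡ (7, 221) mod (ℚ^×)²; places V = {2, 3, 5, 7, 11, 13, 17, 31, ∞}.
(a,b)_5: α=2, u≡2; β=0, v≡1 (mod 5); (2|5)=-1, (1|5)=+1; sign (−1)^0·-1^0·+1^2 = +1.
(a,b)_∞: sgn(7)=+, sgn(221)=+, so +1.
(a,b)_2: α=2, β=2; u≡7, v≡5 (mod 8); ε(u)ε(v)=1·0, αω(v)=2·1, βω(u)=2·0; sum ≡ 0  ⇒  +1.
(a,b)_11: α=0, u≡6; β=2, v≡4 (mod 11); (6|11)=-1, (4|11)=+1; sign (−1)^0·-1^2·+1^0 = +1.
(a,b)_17: α=0, u≡7; β=-1, v≡4 (mod 17); (7|17)=-1, (4|17)=+1; sign (−1)^0·-1^-1·+1^0 = -1.
(a,b)_31: α=-2, u≡14; β=-2, v≡20 (mod 31); (14|31)=+1, (20|31)=+1; sign (−1)^0·+1^-2·+1^-2 = +1.
(a,b)_7: α=1, u≡4; β=0, v≡1 (mod 7); (4|7)=+1, (1|7)=+1; sign (−1)^0·+1^0·+1^1 = +1.
(a,b)_13: α=2, u≡6; β=1, v≡9 (mod 13); (6|13)=-1, (9|13)=+1; sign (−1)^0·-1^1·+1^2 = -1.
(a,b)_3: α=4, u≡1; β=0, v≡2 (mod 3); (1|3)=+1, (2|3)=-1; sign (−1)^0·+1^0·-1^4 = +1.
(7, 221 / ℚ) ramifies at {13, 17}: a division algebra.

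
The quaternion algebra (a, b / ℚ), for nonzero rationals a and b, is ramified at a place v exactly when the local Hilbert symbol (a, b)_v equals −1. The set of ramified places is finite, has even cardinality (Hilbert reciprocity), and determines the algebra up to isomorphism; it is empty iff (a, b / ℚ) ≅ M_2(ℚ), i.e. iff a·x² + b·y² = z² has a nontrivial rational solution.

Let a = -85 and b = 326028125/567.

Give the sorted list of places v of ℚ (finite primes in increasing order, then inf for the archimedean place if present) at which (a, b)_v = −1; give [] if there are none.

[2, 7]

(a, b) ≡ (-85, 35) mod (ℚ^×)²; places V = {2, 3, 5, 7, 17, 19, ∞}.
(a,b)_∞: sgn(-85)=−, sgn(35)=+, so +1.
(a,b)_2: α=0, β=0; u≡3, v≡3 (mod 8); ε(u)ε(v)=1·1, αω(v)=0·1, βω(u)=0·1; sum ≡ 1  ⇒  -1.
(a,b)_7: α=0, u≡6; β=-1, v≡6 (mod 7); (6|7)=-1, (6|7)=-1; sign (−1)^0·-1^-1·-1^0 = -1.
(a,b)_19: α=0, u≡10; β=2, v≡7 (mod 19); (10|19)=-1, (7|19)=+1; sign (−1)^0·-1^2·+1^0 = +1.
(a,b)_17: α=1, u≡12; β=2, v≡15 (mod 17); (12|17)=-1, (15|17)=+1; sign (−1)^0·-1^2·+1^1 = +1.
(a,b)_3: α=0, u≡2; β=-4, v≡2 (mod 3); (2|3)=-1, (2|3)=-1; sign (−1)^0·-1^-4·-1^0 = +1.
(a,b)_5: α=1, u≡3; β=5, v≡2 (mod 5); (3|5)=-1, (2|5)=-1; sign (−1)^0·-1^5·-1^1 = +1.
Ram(-85, 35) = {2, 7}; no ℚ_2-point on the conic.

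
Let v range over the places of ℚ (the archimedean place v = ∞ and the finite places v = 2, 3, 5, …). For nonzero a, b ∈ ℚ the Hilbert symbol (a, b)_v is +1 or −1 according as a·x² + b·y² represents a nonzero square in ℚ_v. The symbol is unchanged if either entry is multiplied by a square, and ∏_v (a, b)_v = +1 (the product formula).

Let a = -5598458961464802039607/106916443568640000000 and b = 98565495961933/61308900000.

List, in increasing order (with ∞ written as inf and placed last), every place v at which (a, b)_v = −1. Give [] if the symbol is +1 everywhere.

Mod squares: a ≡ -48070, b ≡ 2530. Check v ∈ {∞, 2, 3, 5, 7, 11, 13, 19, 23, 29}.
v=13: a=13^4·(≡4), b=13^2·(≡7) mod 13; (4|13)=+1, (7|13)=-1; (−1)^{4·2·6}·(+1)^2·(-1)^4 = +1.
v=11: a=11^1·(≡8), b=11^1·(≡7) mod 11; (8|11)=-1, (7|11)=-1; (−1)^{1·1·5}·(-1)^1·(-1)^1 = -1.
v=19: a=19^9·(≡11), b=19^6·(≡2) mod 19; (11|19)=+1, (2|19)=-1; (−1)^{9·6·9}·(+1)^6·(-1)^9 = -1.
v=23: a=23^1·(≡6), b=23^1·(≡6) mod 23; (6|23)=+1, (6|23)=+1; (−1)^{1·1·11}·(+1)^1·(+1)^1 = -1.
v=5: a=5^-7·(≡4), b=5^-5·(≡1) mod 5; (4|5)=+1, (1|5)=+1; (−1)^{-7·-5·2}·(+1)^-5·(+1)^-7 = +1.
v=2: v_2(a)=-15, v_2(b)=-5; units ≡ 5, 1 (mod 8); ε·ε+αω+βω = 0·0+-15·0+-5·1 ≡ 1  ⇒  (a,b)_2 = -1.
v=∞: -48070 < 0 and 2530 > 0  ⇒  (a,b)_∞ = +1.
v=3: a=3^-10·(≡2), b=3^-6·(≡1) mod 3; (2|3)=-1, (1|3)=+1; (−1)^{-10·-6·1}·(-1)^-6·(+1)^-10 = +1.
v=7: a=7^4·(≡6), b=7^2·(≡3) mod 7; (6|7)=-1, (3|7)=-1; (−1)^{4·2·3}·(-1)^2·(-1)^4 = +1.
v=29: a=29^-4·(≡14), b=29^-2·(≡28) mod 29; (14|29)=-1, (28|29)=+1; (−1)^{-4·-2·14}·(-1)^-2·(+1)^-4 = +1.
(-48070, 2530 / ℚ) ramifies at {2, 11, 19, 23}: a division algebra.

[2, 11, 19, 23]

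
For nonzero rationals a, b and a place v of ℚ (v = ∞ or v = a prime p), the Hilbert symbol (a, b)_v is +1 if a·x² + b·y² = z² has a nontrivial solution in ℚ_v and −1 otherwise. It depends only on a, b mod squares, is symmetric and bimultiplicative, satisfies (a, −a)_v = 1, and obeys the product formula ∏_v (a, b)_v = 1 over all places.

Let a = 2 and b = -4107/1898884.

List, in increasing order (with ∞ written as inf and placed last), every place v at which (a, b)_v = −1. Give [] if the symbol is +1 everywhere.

Mod squares: a ≡ 2, b ≡ -3. Check v ∈ {∞, 2, 3, 13, 37, 53}.
v=∞: 2 > 0 and -3 < 0  ⇒  (a,b)_∞ = +1.
v=3: a=3^0·(≡2), b=3^1·(≡2) mod 3; (2|3)=-1, (2|3)=-1; (−1)^{0·1·1}·(-1)^1·(-1)^0 = -1.
v=2: v_2(a)=1, v_2(b)=-2; units ≡ 1, 5 (mod 8); ε·ε+αω+βω = 0·0+1·1+-2·0 ≡ 1  ⇒  (a,b)_2 = -1.
v=13: a=13^0·(≡2), b=13^-2·(≡10) mod 13; (2|13)=-1, (10|13)=+1; (−1)^{0·-2·6}·(-1)^-2·(+1)^0 = +1.
v=37: a=37^0·(≡2), b=37^2·(≡26) mod 37; (2|37)=-1, (26|37)=+1; (−1)^{0·2·18}·(-1)^2·(+1)^0 = +1.
v=53: a=53^0·(≡2), b=53^-2·(≡2) mod 53; (2|53)=-1, (2|53)=-1; (−1)^{0·-2·26}·(-1)^-2·(-1)^0 = +1.
Ram(2, -3) = {2, 3}; no ℚ_2-point on the conic.

[2, 3]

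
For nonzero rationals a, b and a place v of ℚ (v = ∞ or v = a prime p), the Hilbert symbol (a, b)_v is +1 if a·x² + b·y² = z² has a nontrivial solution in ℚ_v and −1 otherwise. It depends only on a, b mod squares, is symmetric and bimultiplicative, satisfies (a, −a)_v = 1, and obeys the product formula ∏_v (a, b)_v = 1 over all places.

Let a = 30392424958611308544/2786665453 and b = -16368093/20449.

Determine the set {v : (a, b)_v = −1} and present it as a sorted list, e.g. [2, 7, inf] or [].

[]

(a, b) ≡ (26013, -6293) mod (ℚ^×)²; places V = {2, 3, 7, 11, 13, 17, 23, 29, 31, ∞}.
(a,b)_13: α=-1, u≡9; β=-2, v≡3 (mod 13); (9|13)=+1, (3|13)=+1; sign (−1)^0·+1^-2·+1^-1 = +1.
(a,b)_7: α=2, u≡4; β=1, v≡1 (mod 7); (4|7)=+1, (1|7)=+1; sign (−1)^0·+1^1·+1^2 = +1.
(a,b)_∞: sgn(26013)=+, sgn(-6293)=−, so +1.
(a,b)_29: α=3, u≡17; β=1, v≡17 (mod 29); (17|29)=-1, (17|29)=-1; sign (−1)^0·-1^1·-1^3 = +1.
(a,b)_17: α=2, u≡7; β=2, v≡5 (mod 17); (7|17)=-1, (5|17)=-1; sign (−1)^0·-1^2·-1^2 = +1.
(a,b)_23: α=1, u≡16; β=0, v≡9 (mod 23); (16|23)=+1, (9|23)=+1; sign (−1)^0·+1^0·+1^1 = +1.
(a,b)_11: α=-8, u≡3; β=-2, v≡7 (mod 11); (3|11)=+1, (7|11)=-1; sign (−1)^0·+1^-2·-1^-8 = +1.
(a,b)_3: α=5, u≡1; β=2, v≡1 (mod 3); (1|3)=+1, (1|3)=+1; sign (−1)^0·+1^2·+1^5 = +1.
(a,b)_31: α=2, u≡1; β=1, v≡1 (mod 31); (1|31)=+1, (1|31)=+1; sign (−1)^0·+1^1·+1^2 = +1.
(a,b)_2: α=14, β=0; u≡5, v≡3 (mod 8); ε(u)ε(v)=0·1, αω(v)=14·1, βω(u)=0·1; sum ≡ 0  ⇒  +1.
Ram(a, b) = ∅: the form 26013·x² + -6293·y² − z² is isotropic over every ℚ_v, so by Hasse–Minkowski it is isotropic over ℚ.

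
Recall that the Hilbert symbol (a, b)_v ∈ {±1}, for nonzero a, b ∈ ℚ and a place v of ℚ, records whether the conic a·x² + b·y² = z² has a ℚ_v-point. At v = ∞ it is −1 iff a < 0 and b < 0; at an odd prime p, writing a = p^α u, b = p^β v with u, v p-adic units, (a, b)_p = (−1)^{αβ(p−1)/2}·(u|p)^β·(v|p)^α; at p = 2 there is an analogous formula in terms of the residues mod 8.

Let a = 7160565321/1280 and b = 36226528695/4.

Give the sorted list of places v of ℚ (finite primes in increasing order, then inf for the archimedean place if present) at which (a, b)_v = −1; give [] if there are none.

[]

(a, b) ≡ (805, 15295) mod (ℚ^×)²; places V = {2, 3, 5, 7, 13, 19, 23, ∞}.
(a,b)_7: α=1, u≡6; β=1, v≡2 (mod 7); (6|7)=-1, (2|7)=+1; sign (−1)^1·-1^1·+1^1 = +1.
(a,b)_2: α=-8, β=-2; u≡5, v≡7 (mod 8); ε(u)ε(v)=0·1, αω(v)=-8·0, βω(u)=-2·1; sum ≡ 0  ⇒  +1.
(a,b)_23: α=1, u≡2; β=1, v≡21 (mod 23); (2|23)=+1, (21|23)=-1; sign (−1)^1·+1^1·-1^1 = +1.
(a,b)_5: α=-1, u≡1; β=1, v≡1 (mod 5); (1|5)=+1, (1|5)=+1; sign (−1)^0·+1^1·+1^-1 = +1.
(a,b)_3: α=6, u≡1; β=8, v≡1 (mod 3); (1|3)=+1, (1|3)=+1; sign (−1)^0·+1^8·+1^6 = +1.
(a,b)_19: α=2, u≡1; β=3, v≡1 (mod 19); (1|19)=+1, (1|19)=+1; sign (−1)^0·+1^3·+1^2 = +1.
(a,b)_∞: sgn(805)=+, sgn(15295)=+, so +1.
(a,b)_13: α=2, u≡4; β=0, v≡8 (mod 13); (4|13)=+1, (8|13)=-1; sign (−1)^0·+1^0·-1^2 = +1.
Ram(a, b) = ∅: the form 805·x² + 15295·y² − z² is isotropic over every ℚ_v, so by Hasse–Minkowski it is isotropic over ℚ.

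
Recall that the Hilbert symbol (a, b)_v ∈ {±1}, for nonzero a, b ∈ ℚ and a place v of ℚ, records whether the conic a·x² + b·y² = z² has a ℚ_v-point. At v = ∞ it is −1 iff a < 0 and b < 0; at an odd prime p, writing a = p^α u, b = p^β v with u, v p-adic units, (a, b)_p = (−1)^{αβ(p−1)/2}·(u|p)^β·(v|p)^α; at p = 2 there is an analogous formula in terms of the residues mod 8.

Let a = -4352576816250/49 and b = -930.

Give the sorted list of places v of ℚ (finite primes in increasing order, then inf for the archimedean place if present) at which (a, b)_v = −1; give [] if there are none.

[13, 31, 37, inf]

Mod squares: a ≡ -89466, b ≡ -930. Check v ∈ {∞, 2, 3, 5, 7, 13, 31, 37}.
v=3: a=3^5·(≡1), b=3^1·(≡2) mod 3; (1|3)=+1, (2|3)=-1; (−1)^{5·1·1}·(+1)^1·(-1)^5 = +1.
v=7: a=7^-2·(≡2), b=7^0·(≡1) mod 7; (2|7)=+1, (1|7)=+1; (−1)^{-2·0·3}·(+1)^0·(+1)^-2 = +1.
v=31: a=31^3·(≡10), b=31^1·(≡1) mod 31; (10|31)=+1, (1|31)=+1; (−1)^{3·1·15}·(+1)^1·(+1)^3 = -1.
v=37: a=37^1·(≡19), b=37^0·(≡32) mod 37; (19|37)=-1, (32|37)=-1; (−1)^{1·0·18}·(-1)^0·(-1)^1 = -1.
v=∞: -89466 < 0 and -930 < 0  ⇒  (a,b)_∞ = -1.
v=13: a=13^1·(≡8), b=13^0·(≡6) mod 13; (8|13)=-1, (6|13)=-1; (−1)^{1·0·6}·(-1)^0·(-1)^1 = -1.
v=2: v_2(a)=1, v_2(b)=1; units ≡ 3, 7 (mod 8); ε·ε+αω+βω = 1·1+1·0+1·1 ≡ 0  ⇒  (a,b)_2 = +1.
v=5: a=5^4·(≡1), b=5^1·(≡4) mod 5; (1|5)=+1, (4|5)=+1; (−1)^{4·1·2}·(+1)^1·(+1)^4 = +1.
Ram(-89466, -930) = {13, 31, 37, ∞}; no ℚ_13-point on the conic.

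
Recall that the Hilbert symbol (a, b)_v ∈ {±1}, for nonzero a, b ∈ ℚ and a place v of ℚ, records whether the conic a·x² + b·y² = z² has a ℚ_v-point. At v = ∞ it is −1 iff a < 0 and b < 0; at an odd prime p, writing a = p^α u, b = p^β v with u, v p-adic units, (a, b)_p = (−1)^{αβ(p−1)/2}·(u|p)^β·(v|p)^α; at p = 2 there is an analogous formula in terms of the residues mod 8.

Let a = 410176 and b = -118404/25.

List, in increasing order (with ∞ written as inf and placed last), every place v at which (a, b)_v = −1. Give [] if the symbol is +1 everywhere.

Mod squares: a ≡ 6409, b ≡ -3289. Check v ∈ {∞, 2, 3, 5, 11, 13, 17, 23, 29}.
v=23: a=23^0·(≡17), b=23^1·(≡2) mod 23; (17|23)=-1, (2|23)=+1; (−1)^{0·1·11}·(-1)^1·(+1)^0 = -1.
v=17: a=17^1·(≡5), b=17^0·(≡15) mod 17; (5|17)=-1, (15|17)=+1; (−1)^{1·0·8}·(-1)^0·(+1)^1 = +1.
v=2: v_2(a)=6, v_2(b)=2; units ≡ 1, 7 (mod 8); ε·ε+αω+βω = 0·1+6·0+2·0 ≡ 0  ⇒  (a,b)_2 = +1.
v=11: a=11^0·(≡8), b=11^1·(≡9) mod 11; (8|11)=-1, (9|11)=+1; (−1)^{0·1·5}·(-1)^1·(+1)^0 = -1.
v=3: a=3^0·(≡1), b=3^2·(≡2) mod 3; (1|3)=+1, (2|3)=-1; (−1)^{0·2·1}·(+1)^2·(-1)^0 = +1.
v=5: a=5^0·(≡1), b=5^-2·(≡1) mod 5; (1|5)=+1, (1|5)=+1; (−1)^{0·-2·2}·(+1)^-2·(+1)^0 = +1.
v=13: a=13^1·(≡1), b=13^1·(≡8) mod 13; (1|13)=+1, (8|13)=-1; (−1)^{1·1·6}·(+1)^1·(-1)^1 = -1.
v=∞: 6409 > 0 and -3289 < 0  ⇒  (a,b)_∞ = +1.
v=29: a=29^1·(≡21), b=29^0·(≡21) mod 29; (21|29)=-1, (21|29)=-1; (−1)^{1·0·14}·(-1)^0·(-1)^1 = -1.
(6409, -3289 / ℚ) ramifies at {11, 13, 23, 29}: a division algebra.

[11, 13, 23, 29]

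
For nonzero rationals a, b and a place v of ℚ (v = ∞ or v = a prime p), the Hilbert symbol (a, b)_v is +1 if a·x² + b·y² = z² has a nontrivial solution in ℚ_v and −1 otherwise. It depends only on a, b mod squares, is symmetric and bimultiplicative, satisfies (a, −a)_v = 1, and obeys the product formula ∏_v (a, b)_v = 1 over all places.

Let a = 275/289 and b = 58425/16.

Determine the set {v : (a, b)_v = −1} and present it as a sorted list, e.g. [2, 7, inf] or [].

[3, 41]

(a, b) ≡ (11, 2337) mod (ℚ^×)²; places V = {2, 3, 5, 11, 17, 19, 41, ∞}.
(a,b)_∞: sgn(11)=+, sgn(2337)=+, so +1.
(a,b)_41: α=0, u≡35; β=1, v≡25 (mod 41); (35|41)=-1, (25|41)=+1; sign (−1)^0·-1^1·+1^0 = -1.
(a,b)_19: α=0, u≡7; β=1, v≡1 (mod 19); (7|19)=+1, (1|19)=+1; sign (−1)^0·+1^1·+1^0 = +1.
(a,b)_3: α=0, u≡2; β=1, v≡2 (mod 3); (2|3)=-1, (2|3)=-1; sign (−1)^0·-1^1·-1^0 = -1.
(a,b)_11: α=1, u≡1; β=0, v≡3 (mod 11); (1|11)=+1, (3|11)=+1; sign (−1)^0·+1^0·+1^1 = +1.
(a,b)_2: α=0, β=-4; u≡3, v≡1 (mod 8); ε(u)ε(v)=1·0, αω(v)=0·0, βω(u)=-4·1; sum ≡ 0  ⇒  +1.
(a,b)_5: α=2, u≡4; β=2, v≡2 (mod 5); (4|5)=+1, (2|5)=-1; sign (−1)^0·+1^2·-1^2 = +1.
(a,b)_17: α=-2, u≡3; β=0, v≡4 (mod 17); (3|17)=-1, (4|17)=+1; sign (−1)^0·-1^0·+1^-2 = +1.
Ram(11, 2337) = {3, 41}; no ℚ_3-point on the conic.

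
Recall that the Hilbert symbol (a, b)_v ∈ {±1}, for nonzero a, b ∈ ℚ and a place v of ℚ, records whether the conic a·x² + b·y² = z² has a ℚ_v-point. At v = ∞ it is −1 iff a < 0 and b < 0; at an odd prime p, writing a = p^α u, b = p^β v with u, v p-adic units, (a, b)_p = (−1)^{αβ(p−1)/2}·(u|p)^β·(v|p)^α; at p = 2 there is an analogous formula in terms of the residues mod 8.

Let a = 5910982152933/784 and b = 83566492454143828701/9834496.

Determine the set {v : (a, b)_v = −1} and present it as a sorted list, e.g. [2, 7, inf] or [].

[3, 31, 41, 43]

(a, b) ≡ (93, 1803549) mod (ℚ^×)²; places V = {2, 3, 7, 11, 13, 31, 41, 43, ∞}.
(a,b)_41: α=2, u≡35; β=3, v≡21 (mod 41); (35|41)=-1, (21|41)=+1; sign (−1)^0·-1^3·+1^2 = -1.
(a,b)_7: α=-2, u≡2; β=-4, v≡5 (mod 7); (2|7)=+1, (5|7)=-1; sign (−1)^0·+1^-4·-1^-2 = +1.
(a,b)_3: α=1, u≡1; β=7, v≡1 (mod 3); (1|3)=+1, (1|3)=+1; sign (−1)^1·+1^7·+1^1 = -1.
(a,b)_13: α=2, u≡11; β=2, v≡7 (mod 13); (11|13)=-1, (7|13)=-1; sign (−1)^0·-1^2·-1^2 = +1.
(a,b)_11: α=2, u≡5; β=3, v≡3 (mod 11); (5|11)=+1, (3|11)=+1; sign (−1)^0·+1^3·+1^2 = +1.
(a,b)_31: α=1, u≡24; β=1, v≡17 (mod 31); (24|31)=-1, (17|31)=-1; sign (−1)^1·-1^1·-1^1 = -1.
(a,b)_∞: sgn(93)=+, sgn(1803549)=+, so +1.
(a,b)_2: α=-4, β=-12; u≡5, v≡5 (mod 8); ε(u)ε(v)=0·0, αω(v)=-4·1, βω(u)=-12·1; sum ≡ 0  ⇒  +1.
(a,b)_43: α=2, u≡7; β=3, v≡3 (mod 43); (7|43)=-1, (3|43)=-1; sign (−1)^0·-1^3·-1^2 = -1.
Ram(93, 1803549) = {3, 31, 41, 43}; no ℚ_3-point on the conic.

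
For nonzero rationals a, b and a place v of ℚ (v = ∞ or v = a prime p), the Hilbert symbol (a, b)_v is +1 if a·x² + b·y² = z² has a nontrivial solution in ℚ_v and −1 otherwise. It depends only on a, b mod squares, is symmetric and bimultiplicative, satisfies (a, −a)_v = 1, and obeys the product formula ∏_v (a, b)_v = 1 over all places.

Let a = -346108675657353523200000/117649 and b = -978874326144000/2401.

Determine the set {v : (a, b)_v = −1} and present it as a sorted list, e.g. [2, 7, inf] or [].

[2, 5, 19, inf]

Mod squares: a ≡ -1430, b ≡ -285. Check v ∈ {∞, 2, 3, 5, 7, 11, 13, 19}.
v=2: v_2(a)=15, v_2(b)=10; units ≡ 5, 3 (mod 8); ε·ε+αω+βω = 0·1+15·1+10·1 ≡ 1  ⇒  (a,b)_2 = -1.
v=13: a=13^3·(≡6), b=13^2·(≡12) mod 13; (6|13)=-1, (12|13)=+1; (−1)^{3·2·6}·(-1)^2·(+1)^3 = +1.
v=11: a=11^1·(≡2), b=11^2·(≡9) mod 11; (2|11)=-1, (9|11)=+1; (−1)^{1·2·5}·(-1)^2·(+1)^1 = +1.
v=∞: -1430 < 0 and -285 < 0  ⇒  (a,b)_∞ = -1.
v=5: a=5^5·(≡4), b=5^3·(≡3) mod 5; (4|5)=+1, (3|5)=-1; (−1)^{5·3·2}·(+1)^3·(-1)^5 = -1.
v=7: a=7^-6·(≡6), b=7^-4·(≡1) mod 7; (6|7)=-1, (1|7)=+1; (−1)^{-6·-4·3}·(-1)^-4·(+1)^-6 = +1.
v=3: a=3^18·(≡1), b=3^9·(≡1) mod 3; (1|3)=+1, (1|3)=+1; (−1)^{18·9·1}·(+1)^9·(+1)^18 = +1.
v=19: a=19^2·(≡13), b=19^1·(≡6) mod 19; (13|19)=-1, (6|19)=+1; (−1)^{2·1·9}·(-1)^1·(+1)^2 = -1.
(-1430, -285 / ℚ) ramifies at {2, 5, 19, ∞}: a division algebra.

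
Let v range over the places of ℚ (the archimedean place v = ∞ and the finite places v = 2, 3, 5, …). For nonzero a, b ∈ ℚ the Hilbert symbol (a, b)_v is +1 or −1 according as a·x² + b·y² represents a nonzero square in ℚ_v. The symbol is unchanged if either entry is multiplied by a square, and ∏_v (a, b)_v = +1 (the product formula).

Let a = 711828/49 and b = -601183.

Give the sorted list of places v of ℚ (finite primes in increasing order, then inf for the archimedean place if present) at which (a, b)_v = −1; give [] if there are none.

(a, b) ≡ (13, -601183) mod (ℚ^×)²; places V = {2, 3, 7, 11, 13, 31, 41, 43, ∞}.
(a,b)_7: α=-2, u≡5; β=0, v≡5 (mod 7); (5|7)=-1, (5|7)=-1; sign (−1)^0·-1^0·-1^-2 = +1.
(a,b)_41: α=0, u≡29; β=1, v≡15 (mod 41); (29|41)=-1, (15|41)=-1; sign (−1)^0·-1^1·-1^0 = -1.
(a,b)_3: α=4, u≡1; β=0, v≡2 (mod 3); (1|3)=+1, (2|3)=-1; sign (−1)^0·+1^0·-1^4 = +1.
(a,b)_2: α=2, β=0; u≡5, v≡1 (mod 8); ε(u)ε(v)=0·0, αω(v)=2·0, βω(u)=0·1; sum ≡ 0  ⇒  +1.
(a,b)_43: α=0, u≡1; β=1, v≡37 (mod 43); (1|43)=+1, (37|43)=-1; sign (−1)^0·+1^1·-1^0 = +1.
(a,b)_13: α=3, u≡9; β=0, v≡2 (mod 13); (9|13)=+1, (2|13)=-1; sign (−1)^0·+1^0·-1^3 = -1.
(a,b)_11: α=0, u≡8; β=1, v≡6 (mod 11); (8|11)=-1, (6|11)=-1; sign (−1)^0·-1^1·-1^0 = -1.
(a,b)_31: α=0, u≡21; β=1, v≡13 (mod 31); (21|31)=-1, (13|31)=-1; sign (−1)^0·-1^1·-1^0 = -1.
(a,b)_∞: sgn(13)=+, sgn(-601183)=−, so +1.
|Ram(13, -601183)| = 4, even; anisotropic at {11, 13, 31, 41}.

[11, 13, 31, 41]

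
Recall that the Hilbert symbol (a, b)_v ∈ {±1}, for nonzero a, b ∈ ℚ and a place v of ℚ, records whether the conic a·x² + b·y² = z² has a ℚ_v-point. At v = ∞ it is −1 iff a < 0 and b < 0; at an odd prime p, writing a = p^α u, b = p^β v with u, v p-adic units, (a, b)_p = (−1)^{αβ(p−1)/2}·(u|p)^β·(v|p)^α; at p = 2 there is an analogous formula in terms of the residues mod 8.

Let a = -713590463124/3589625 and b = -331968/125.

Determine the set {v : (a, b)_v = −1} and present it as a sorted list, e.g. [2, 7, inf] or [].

[3, 13, 19, inf]

Mod squares: a ≡ -1365, b ≡ -25935. Check v ∈ {∞, 2, 3, 5, 7, 11, 13, 19, 47}.
v=11: a=11^2·(≡6), b=11^0·(≡3) mod 11; (6|11)=-1, (3|11)=+1; (−1)^{2·0·5}·(-1)^0·(+1)^2 = +1.
v=47: a=47^-2·(≡45), b=47^0·(≡21) mod 47; (45|47)=-1, (21|47)=+1; (−1)^{-2·0·23}·(-1)^0·(+1)^-2 = +1.
v=5: a=5^-3·(≡3), b=5^-3·(≡2) mod 5; (3|5)=-1, (2|5)=-1; (−1)^{-3·-3·2}·(-1)^-3·(-1)^-3 = +1.
v=13: a=13^-1·(≡4), b=13^1·(≡6) mod 13; (4|13)=+1, (6|13)=-1; (−1)^{-1·1·6}·(+1)^1·(-1)^-1 = -1.
v=3: a=3^5·(≡1), b=3^1·(≡1) mod 3; (1|3)=+1, (1|3)=+1; (−1)^{5·1·1}·(+1)^1·(+1)^5 = -1.
v=19: a=19^2·(≡14), b=19^1·(≡18) mod 19; (14|19)=-1, (18|19)=-1; (−1)^{2·1·9}·(-1)^1·(-1)^2 = -1.
v=7: a=7^5·(≡2), b=7^1·(≡6) mod 7; (2|7)=+1, (6|7)=-1; (−1)^{5·1·3}·(+1)^1·(-1)^5 = +1.
v=∞: -1365 < 0 and -25935 < 0  ⇒  (a,b)_∞ = -1.
v=2: v_2(a)=2, v_2(b)=6; units ≡ 3, 1 (mod 8); ε·ε+αω+βω = 1·0+2·0+6·1 ≡ 0  ⇒  (a,b)_2 = +1.
Ram(-1365, -25935) = {3, 13, 19, ∞}; no ℚ_3-point on the conic.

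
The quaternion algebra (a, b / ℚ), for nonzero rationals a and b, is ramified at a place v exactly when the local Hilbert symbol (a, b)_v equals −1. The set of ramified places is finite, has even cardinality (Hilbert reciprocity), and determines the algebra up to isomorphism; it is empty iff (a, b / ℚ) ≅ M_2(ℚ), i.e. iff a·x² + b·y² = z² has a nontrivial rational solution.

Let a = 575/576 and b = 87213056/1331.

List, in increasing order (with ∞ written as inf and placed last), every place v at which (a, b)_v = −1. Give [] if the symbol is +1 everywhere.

[2, 23]

Mod squares: a ≡ 23, b ≡ 1771. Check v ∈ {∞, 2, 3, 5, 7, 11, 23}.
v=2: v_2(a)=-6, v_2(b)=10; units ≡ 7, 3 (mod 8); ε·ε+αω+βω = 1·1+-6·1+10·0 ≡ 1  ⇒  (a,b)_2 = -1.
v=∞: 23 > 0 and 1771 > 0  ⇒  (a,b)_∞ = +1.
v=23: a=23^1·(≡2), b=23^3·(≡18) mod 23; (2|23)=+1, (18|23)=+1; (−1)^{1·3·11}·(+1)^3·(+1)^1 = -1.
v=5: a=5^2·(≡3), b=5^0·(≡1) mod 5; (3|5)=-1, (1|5)=+1; (−1)^{2·0·2}·(-1)^0·(+1)^2 = +1.
v=11: a=11^0·(≡9), b=11^-3·(≡7) mod 11; (9|11)=+1, (7|11)=-1; (−1)^{0·-3·5}·(+1)^-3·(-1)^0 = +1.
v=7: a=7^0·(≡4), b=7^1·(≡2) mod 7; (4|7)=+1, (2|7)=+1; (−1)^{0·1·3}·(+1)^1·(+1)^0 = +1.
v=3: a=3^-2·(≡2), b=3^0·(≡1) mod 3; (2|3)=-1, (1|3)=+1; (−1)^{-2·0·1}·(-1)^0·(+1)^-2 = +1.
(23, 1771 / ℚ) ramifies at {2, 23}: a division algebra.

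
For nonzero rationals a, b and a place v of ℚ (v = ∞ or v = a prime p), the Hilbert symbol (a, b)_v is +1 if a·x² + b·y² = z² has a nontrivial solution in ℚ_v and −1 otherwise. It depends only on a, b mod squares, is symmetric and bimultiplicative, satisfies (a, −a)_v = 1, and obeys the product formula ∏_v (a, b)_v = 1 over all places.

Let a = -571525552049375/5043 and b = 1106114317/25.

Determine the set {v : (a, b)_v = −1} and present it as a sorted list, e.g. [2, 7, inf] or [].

Mod squares: a ≡ -7599231717, b ≡ 1315237. Check v ∈ {∞, 2, 3, 5, 7, 11, 19, 23, 29, 31, 37, 41, 43}.
v=19: a=19^2·(≡8), b=19^1·(≡5) mod 19; (8|19)=-1, (5|19)=+1; (−1)^{2·1·9}·(-1)^1·(+1)^2 = -1.
v=∞: -7599231717 < 0 and 1315237 > 0  ⇒  (a,b)_∞ = +1.
v=5: a=5^4·(≡2), b=5^-2·(≡2) mod 5; (2|5)=-1, (2|5)=-1; (−1)^{4·-2·2}·(-1)^-2·(-1)^4 = +1.
v=41: a=41^-2·(≡36), b=41^0·(≡18) mod 41; (36|41)=+1, (18|41)=+1; (−1)^{-2·0·20}·(+1)^0·(+1)^-2 = +1.
v=43: a=43^1·(≡22), b=43^0·(≡34) mod 43; (22|43)=-1, (34|43)=-1; (−1)^{1·0·21}·(-1)^0·(-1)^1 = -1.
v=3: a=3^-1·(≡1), b=3^0·(≡1) mod 3; (1|3)=+1, (1|3)=+1; (−1)^{-1·0·1}·(+1)^0·(+1)^-1 = +1.
v=31: a=31^1·(≡6), b=31^1·(≡8) mod 31; (6|31)=-1, (8|31)=+1; (−1)^{1·1·15}·(-1)^1·(+1)^1 = +1.
v=23: a=23^1·(≡15), b=23^0·(≡21) mod 23; (15|23)=-1, (21|23)=-1; (−1)^{1·0·11}·(-1)^0·(-1)^1 = -1.
v=29: a=29^1·(≡12), b=29^3·(≡8) mod 29; (12|29)=-1, (8|29)=-1; (−1)^{1·3·14}·(-1)^3·(-1)^1 = +1.
v=2: v_2(a)=0, v_2(b)=0; units ≡ 3, 5 (mod 8); ε·ε+αω+βω = 1·0+0·1+0·1 ≡ 0  ⇒  (a,b)_2 = +1.
v=37: a=37^1·(≡7), b=37^0·(≡23) mod 37; (7|37)=+1, (23|37)=-1; (−1)^{1·0·18}·(+1)^0·(-1)^1 = -1.
v=7: a=7^1·(≡5), b=7^1·(≡1) mod 7; (5|7)=-1, (1|7)=+1; (−1)^{1·1·3}·(-1)^1·(+1)^1 = +1.
v=11: a=11^1·(≡1), b=11^1·(≡6) mod 11; (1|11)=+1, (6|11)=-1; (−1)^{1·1·5}·(+1)^1·(-1)^1 = +1.
|Ram(-7599231717, 1315237)| = 4, even; anisotropic at {19, 23, 37, 43}.

[19, 23, 37, 43]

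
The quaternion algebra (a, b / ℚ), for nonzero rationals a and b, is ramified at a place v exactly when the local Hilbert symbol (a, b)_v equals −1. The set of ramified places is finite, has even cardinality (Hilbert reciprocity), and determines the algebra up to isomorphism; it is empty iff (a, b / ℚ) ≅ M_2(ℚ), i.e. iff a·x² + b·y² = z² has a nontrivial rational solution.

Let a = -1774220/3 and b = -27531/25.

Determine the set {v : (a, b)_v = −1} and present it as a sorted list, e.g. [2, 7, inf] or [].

[7, 19, 29, inf]

(a, b) ≡ (-1330665, -3059) mod (ℚ^×)²; places V = {2, 3, 5, 7, 19, 23, 29, ∞}.
(a,b)_5: α=1, u≡2; β=-2, v≡4 (mod 5); (2|5)=-1, (4|5)=+1; sign (−1)^0·-1^-2·+1^1 = +1.
(a,b)_29: α=1, u≡13; β=0, v≡17 (mod 29); (13|29)=+1, (17|29)=-1; sign (−1)^0·+1^0·-1^1 = -1.
(a,b)_3: α=-1, u≡1; β=2, v≡1 (mod 3); (1|3)=+1, (1|3)=+1; sign (−1)^0·+1^2·+1^-1 = +1.
(a,b)_23: α=1, u≡16; β=1, v≡11 (mod 23); (16|23)=+1, (11|23)=-1; sign (−1)^1·+1^1·-1^1 = +1.
(a,b)_7: α=1, u≡1; β=1, v≡2 (mod 7); (1|7)=+1, (2|7)=+1; sign (−1)^1·+1^1·+1^1 = -1.
(a,b)_∞: sgn(-1330665)=−, sgn(-3059)=−, so -1.
(a,b)_2: α=2, β=0; u≡7, v≡5 (mod 8); ε(u)ε(v)=1·0, αω(v)=2·1, βω(u)=0·0; sum ≡ 0  ⇒  +1.
(a,b)_19: α=1, u≡8; β=1, v≡15 (mod 19); (8|19)=-1, (15|19)=-1; sign (−1)^1·-1^1·-1^1 = -1.
|Ram(-1330665, -3059)| = 4, even; anisotropic at {7, 19, 29, ∞}.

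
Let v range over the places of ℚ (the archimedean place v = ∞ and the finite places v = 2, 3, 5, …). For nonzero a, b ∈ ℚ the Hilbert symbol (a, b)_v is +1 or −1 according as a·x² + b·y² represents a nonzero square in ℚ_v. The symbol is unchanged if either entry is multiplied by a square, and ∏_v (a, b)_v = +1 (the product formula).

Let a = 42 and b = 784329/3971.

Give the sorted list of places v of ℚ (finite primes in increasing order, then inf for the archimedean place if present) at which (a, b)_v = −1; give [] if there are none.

[2, 7]

(a, b) ≡ (42, 51051) mod (ℚ^×)²; places V = {2, 3, 7, 11, 13, 17, 19, ∞}.
(a,b)_2: α=1, β=0; u≡5, v≡3 (mod 8); ε(u)ε(v)=0·1, αω(v)=1·1, βω(u)=0·1; sum ≡ 1  ⇒  -1.
(a,b)_11: α=0, u≡9; β=-1, v≡2 (mod 11); (9|11)=+1, (2|11)=-1; sign (−1)^0·+1^-1·-1^0 = +1.
(a,b)_7: α=1, u≡6; β=1, v≡6 (mod 7); (6|7)=-1, (6|7)=-1; sign (−1)^1·-1^1·-1^1 = -1.
(a,b)_∞: sgn(42)=+, sgn(51051)=+, so +1.
(a,b)_19: α=0, u≡4; β=-2, v≡6 (mod 19); (4|19)=+1, (6|19)=+1; sign (−1)^0·+1^-2·+1^0 = +1.
(a,b)_17: α=0, u≡8; β=1, v≡5 (mod 17); (8|17)=+1, (5|17)=-1; sign (−1)^0·+1^1·-1^0 = +1.
(a,b)_13: α=0, u≡3; β=3, v≡1 (mod 13); (3|13)=+1, (1|13)=+1; sign (−1)^0·+1^3·+1^0 = +1.
(a,b)_3: α=1, u≡2; β=1, v≡1 (mod 3); (2|3)=-1, (1|3)=+1; sign (−1)^1·-1^1·+1^1 = +1.
|Ram(42, 51051)| = 2, even; anisotropic at {2, 7}.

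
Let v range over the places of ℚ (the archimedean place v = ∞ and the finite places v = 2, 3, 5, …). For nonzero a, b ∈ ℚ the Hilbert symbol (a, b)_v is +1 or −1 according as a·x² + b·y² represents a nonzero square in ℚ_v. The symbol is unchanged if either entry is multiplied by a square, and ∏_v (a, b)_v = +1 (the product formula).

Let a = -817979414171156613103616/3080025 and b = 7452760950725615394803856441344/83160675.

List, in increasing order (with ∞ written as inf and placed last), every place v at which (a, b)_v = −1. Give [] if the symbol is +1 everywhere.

[23, 43]

Mod squares: a ≡ -16031, b ≡ 56373. Check v ∈ {∞, 2, 3, 5, 7, 13, 17, 19, 23, 41, 43}.
v=∞: -16031 < 0 and 56373 > 0  ⇒  (a,b)_∞ = +1.
v=7: a=7^4·(≡3), b=7^4·(≡1) mod 7; (3|7)=-1, (1|7)=+1; (−1)^{4·4·3}·(-1)^4·(+1)^4 = +1.
v=2: v_2(a)=16, v_2(b)=20; units ≡ 1, 5 (mod 8); ε·ε+αω+βω = 0·0+16·1+20·0 ≡ 0  ⇒  (a,b)_2 = +1.
v=5: a=5^-2·(≡4), b=5^-2·(≡2) mod 5; (4|5)=+1, (2|5)=-1; (−1)^{-2·-2·2}·(+1)^-2·(-1)^-2 = +1.
v=3: a=3^-6·(≡1), b=3^-9·(≡2) mod 3; (1|3)=+1, (2|3)=-1; (−1)^{-6·-9·1}·(+1)^-9·(-1)^-6 = +1.
v=19: a=19^2·(≡6), b=19^3·(≡18) mod 19; (6|19)=+1, (18|19)=-1; (−1)^{2·3·9}·(+1)^3·(-1)^2 = +1.
v=43: a=43^2·(≡18), b=43^3·(≡25) mod 43; (18|43)=-1, (25|43)=+1; (−1)^{2·3·21}·(-1)^3·(+1)^2 = -1.
v=23: a=23^1·(≡2), b=23^1·(≡18) mod 23; (2|23)=+1, (18|23)=+1; (−1)^{1·1·11}·(+1)^1·(+1)^1 = -1.
v=41: a=41^3·(≡6), b=41^4·(≡31) mod 41; (6|41)=-1, (31|41)=+1; (−1)^{3·4·20}·(-1)^4·(+1)^3 = +1.
v=13: a=13^-2·(≡5), b=13^-2·(≡6) mod 13; (5|13)=-1, (6|13)=-1; (−1)^{-2·-2·6}·(-1)^-2·(-1)^-2 = +1.
v=17: a=17^3·(≡4), b=17^4·(≡13) mod 17; (4|17)=+1, (13|17)=+1; (−1)^{3·4·8}·(+1)^4·(+1)^3 = +1.
Ram(-16031, 56373) = {23, 43}; no ℚ_23-point on the conic.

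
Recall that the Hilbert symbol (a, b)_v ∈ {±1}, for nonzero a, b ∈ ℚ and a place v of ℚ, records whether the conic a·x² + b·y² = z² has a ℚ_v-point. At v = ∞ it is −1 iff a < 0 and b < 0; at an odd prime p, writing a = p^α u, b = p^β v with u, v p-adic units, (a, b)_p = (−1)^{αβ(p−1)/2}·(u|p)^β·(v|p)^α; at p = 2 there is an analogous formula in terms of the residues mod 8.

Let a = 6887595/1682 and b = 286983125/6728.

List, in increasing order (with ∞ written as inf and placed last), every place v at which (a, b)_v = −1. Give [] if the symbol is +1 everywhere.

(a, b) ≡ (81510, 5434) mod (ℚ^×)²; places V = {2, 3, 5, 11, 13, 19, 29, ∞}.
(a,b)_∞: sgn(81510)=+, sgn(5434)=+, so +1.
(a,b)_3: α=1, u≡2; β=0, v≡1 (mod 3); (2|3)=-1, (1|3)=+1; sign (−1)^0·-1^0·+1^1 = +1.
(a,b)_13: α=3, u≡3; β=3, v≡2 (mod 13); (3|13)=+1, (2|13)=-1; sign (−1)^0·+1^3·-1^3 = -1.
(a,b)_11: α=1, u≡8; β=1, v≡10 (mod 11); (8|11)=-1, (10|11)=-1; sign (−1)^1·-1^1·-1^1 = -1.
(a,b)_2: α=-1, β=-3; u≡3, v≡5 (mod 8); ε(u)ε(v)=1·0, αω(v)=-1·1, βω(u)=-3·1; sum ≡ 0  ⇒  +1.
(a,b)_19: α=1, u≡8; β=1, v≡1 (mod 19); (8|19)=-1, (1|19)=+1; sign (−1)^1·-1^1·+1^1 = +1.
(a,b)_29: α=-2, u≡4; β=-2, v≡3 (mod 29); (4|29)=+1, (3|29)=-1; sign (−1)^0·+1^-2·-1^-2 = +1.
(a,b)_5: α=1, u≡2; β=4, v≡1 (mod 5); (2|5)=-1, (1|5)=+1; sign (−1)^0·-1^4·+1^1 = +1.
(81510, 5434 / ℚ) ramifies at {11, 13}: a division algebra.

[11, 13]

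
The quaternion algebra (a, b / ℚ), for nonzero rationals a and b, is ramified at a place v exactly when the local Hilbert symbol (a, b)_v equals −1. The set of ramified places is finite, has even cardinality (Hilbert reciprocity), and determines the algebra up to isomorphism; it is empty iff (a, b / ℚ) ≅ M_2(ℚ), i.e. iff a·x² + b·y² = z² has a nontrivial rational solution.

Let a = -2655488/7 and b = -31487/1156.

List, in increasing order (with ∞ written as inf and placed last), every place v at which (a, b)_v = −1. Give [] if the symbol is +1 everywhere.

[7, 11, 23, inf]

(a, b) ≡ (-72611, -23) mod (ℚ^×)²; places V = {2, 7, 11, 17, 23, 37, 41, ∞}.
(a,b)_11: α=1, u≡6; β=0, v≡6 (mod 11); (6|11)=-1, (6|11)=-1; sign (−1)^0·-1^0·-1^1 = -1.
(a,b)_41: α=1, u≡31; β=0, v≡36 (mod 41); (31|41)=+1, (36|41)=+1; sign (−1)^0·+1^0·+1^1 = +1.
(a,b)_∞: sgn(-72611)=−, sgn(-23)=−, so -1.
(a,b)_23: α=1, u≡17; β=1, v≡21 (mod 23); (17|23)=-1, (21|23)=-1; sign (−1)^1·-1^1·-1^1 = -1.
(a,b)_17: α=0, u≡2; β=-2, v≡12 (mod 17); (2|17)=+1, (12|17)=-1; sign (−1)^0·+1^-2·-1^0 = +1.
(a,b)_37: α=0, u≡32; β=2, v≡18 (mod 37); (32|37)=-1, (18|37)=-1; sign (−1)^0·-1^2·-1^0 = +1.
(a,b)_2: α=8, β=-2; u≡5, v≡1 (mod 8); ε(u)ε(v)=0·0, αω(v)=8·0, βω(u)=-2·1; sum ≡ 0  ⇒  +1.
(a,b)_7: α=-1, u≡4; β=0, v≡6 (mod 7); (4|7)=+1, (6|7)=-1; sign (−1)^0·+1^0·-1^-1 = -1.
(-72611, -23 / ℚ) ramifies at {7, 11, 23, ∞}: a division algebra.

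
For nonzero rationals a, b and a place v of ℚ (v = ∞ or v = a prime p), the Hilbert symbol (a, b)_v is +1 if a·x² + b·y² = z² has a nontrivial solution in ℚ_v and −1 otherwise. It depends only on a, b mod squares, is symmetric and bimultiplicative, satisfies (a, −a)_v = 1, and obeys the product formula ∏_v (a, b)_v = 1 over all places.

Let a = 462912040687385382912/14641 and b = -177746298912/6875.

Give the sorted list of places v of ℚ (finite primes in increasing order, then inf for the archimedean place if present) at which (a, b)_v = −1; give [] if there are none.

(a, b) ≡ (273, -22) mod (ℚ^×)²; places V = {2, 3, 5, 7, 11, 13, ∞}.
(a,b)_7: α=7, u≡1; β=4, v≡5 (mod 7); (1|7)=+1, (5|7)=-1; sign (−1)^0·+1^4·-1^7 = -1.
(a,b)_11: α=-4, u≡5; β=-1, v≡3 (mod 11); (5|11)=+1, (3|11)=+1; sign (−1)^0·+1^-1·+1^-4 = +1.
(a,b)_2: α=12, β=5; u≡1, v≡5 (mod 8); ε(u)ε(v)=0·0, αω(v)=12·1, βω(u)=5·0; sum ≡ 0  ⇒  +1.
(a,b)_5: α=0, u≡2; β=-4, v≡3 (mod 5); (2|5)=-1, (3|5)=-1; sign (−1)^0·-1^-4·-1^0 = +1.
(a,b)_∞: sgn(273)=+, sgn(-22)=−, so +1.
(a,b)_13: α=7, u≡6; β=4, v≡3 (mod 13); (6|13)=-1, (3|13)=+1; sign (−1)^0·-1^4·+1^7 = +1.
(a,b)_3: α=7, u≡1; β=4, v≡2 (mod 3); (1|3)=+1, (2|3)=-1; sign (−1)^0·+1^4·-1^7 = -1.
(273, -22 / ℚ) ramifies at {3, 7}: a division algebra.

[3, 7]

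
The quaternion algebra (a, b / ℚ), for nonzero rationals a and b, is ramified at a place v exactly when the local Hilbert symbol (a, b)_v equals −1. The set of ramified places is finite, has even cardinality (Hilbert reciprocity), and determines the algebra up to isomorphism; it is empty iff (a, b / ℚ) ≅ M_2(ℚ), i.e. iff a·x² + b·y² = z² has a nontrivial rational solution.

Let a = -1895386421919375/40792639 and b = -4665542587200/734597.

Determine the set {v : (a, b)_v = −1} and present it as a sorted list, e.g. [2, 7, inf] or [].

[2, 11, 17, 23, 37, inf]

(a, b) ≡ (-622081, -130014929) mod (ℚ^×)²; places V = {2, 3, 5, 7, 11, 17, 19, 23, 37, 41, 43, ∞}.
(a,b)_37: α=1, u≡22; β=1, v≡12 (mod 37); (22|37)=-1, (12|37)=+1; sign (−1)^0·-1^1·+1^1 = -1.
(a,b)_7: α=4, u≡2; β=0, v≡3 (mod 7); (2|7)=+1, (3|7)=-1; sign (−1)^0·+1^0·-1^4 = +1.
(a,b)_∞: sgn(-622081)=−, sgn(-130014929)=−, so -1.
(a,b)_23: α=-1, u≡13; β=-1, v≡1 (mod 23); (13|23)=+1, (1|23)=+1; sign (−1)^1·+1^-1·+1^-1 = -1.
(a,b)_43: α=1, u≡1; β=1, v≡33 (mod 43); (1|43)=+1, (33|43)=-1; sign (−1)^1·+1^1·-1^1 = +1.
(a,b)_17: α=-3, u≡15; β=1, v≡6 (mod 17); (15|17)=+1, (6|17)=-1; sign (−1)^0·+1^1·-1^-3 = -1.
(a,b)_41: α=0, u≡3; β=-2, v≡3 (mod 41); (3|41)=-1, (3|41)=-1; sign (−1)^0·-1^-2·-1^0 = +1.
(a,b)_3: α=8, u≡2; β=4, v≡1 (mod 3); (2|3)=-1, (1|3)=+1; sign (−1)^0·-1^4·+1^8 = +1.
(a,b)_11: α=2, u≡7; β=3, v≡3 (mod 11); (7|11)=-1, (3|11)=+1; sign (−1)^0·-1^3·+1^2 = -1.
(a,b)_5: α=4, u≡1; β=2, v≡1 (mod 5); (1|5)=+1, (1|5)=+1; sign (−1)^0·+1^2·+1^4 = +1.
(a,b)_19: α=-2, u≡4; β=-1, v≡5 (mod 19); (4|19)=+1, (5|19)=+1; sign (−1)^0·+1^-1·+1^-2 = +1.
(a,b)_2: α=0, β=6; u≡7, v≡7 (mod 8); ε(u)ε(v)=1·1, αω(v)=0·0, βω(u)=6·0; sum ≡ 1  ⇒  -1.
|Ram(-622081, -130014929)| = 6, even; anisotropic at {2, 11, 17, 23, 37, ∞}.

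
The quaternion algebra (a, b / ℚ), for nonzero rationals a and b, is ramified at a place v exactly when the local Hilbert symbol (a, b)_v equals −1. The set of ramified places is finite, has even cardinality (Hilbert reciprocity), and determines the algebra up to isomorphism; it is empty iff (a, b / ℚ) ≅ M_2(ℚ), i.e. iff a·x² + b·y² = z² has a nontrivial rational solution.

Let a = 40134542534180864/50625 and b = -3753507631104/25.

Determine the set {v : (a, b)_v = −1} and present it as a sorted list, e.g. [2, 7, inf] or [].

Mod squares: a ≡ 209, b ≡ -259. Check v ∈ {∞, 2, 3, 5, 7, 11, 19, 37}.
v=2: v_2(a)=16, v_2(b)=12; units ≡ 1, 5 (mod 8); ε·ε+αω+βω = 0·0+16·1+12·0 ≡ 0  ⇒  (a,b)_2 = +1.
v=5: a=5^-4·(≡4), b=5^-2·(≡1) mod 5; (4|5)=+1, (1|5)=+1; (−1)^{-4·-2·2}·(+1)^-2·(+1)^-4 = +1.
v=7: a=7^2·(≡6), b=7^1·(≡5) mod 7; (6|7)=-1, (5|7)=-1; (−1)^{2·1·3}·(-1)^1·(-1)^2 = -1.
v=37: a=37^2·(≡17), b=37^1·(≡28) mod 37; (17|37)=-1, (28|37)=+1; (−1)^{2·1·18}·(-1)^1·(+1)^2 = -1.
v=∞: 209 > 0 and -259 < 0  ⇒  (a,b)_∞ = +1.
v=19: a=19^3·(≡4), b=19^2·(≡9) mod 19; (4|19)=+1, (9|19)=+1; (−1)^{3·2·9}·(+1)^2·(+1)^3 = +1.
v=11: a=11^3·(≡10), b=11^2·(≡9) mod 11; (10|11)=-1, (9|11)=+1; (−1)^{3·2·5}·(-1)^2·(+1)^3 = +1.
v=3: a=3^-4·(≡2), b=3^4·(≡2) mod 3; (2|3)=-1, (2|3)=-1; (−1)^{-4·4·1}·(-1)^4·(-1)^-4 = +1.
(209, -259 / ℚ) ramifies at {7, 37}: a division algebra.

[7, 37]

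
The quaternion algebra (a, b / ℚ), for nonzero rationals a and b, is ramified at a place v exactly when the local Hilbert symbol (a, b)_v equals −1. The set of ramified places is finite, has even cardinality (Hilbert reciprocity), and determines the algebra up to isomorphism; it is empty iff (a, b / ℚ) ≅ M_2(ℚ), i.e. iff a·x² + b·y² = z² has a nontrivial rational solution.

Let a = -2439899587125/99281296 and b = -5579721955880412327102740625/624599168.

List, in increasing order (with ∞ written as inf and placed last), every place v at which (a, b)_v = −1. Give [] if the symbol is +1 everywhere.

Mod squares: a ≡ -85085, b ≡ -746130. Check v ∈ {∞, 2, 3, 5, 7, 11, 13, 17, 19, 47, 53}.
v=7: a=7^3·(≡1), b=7^5·(≡3) mod 7; (1|7)=+1, (3|7)=-1; (−1)^{3·5·3}·(+1)^5·(-1)^3 = +1.
v=13: a=13^1·(≡2), b=13^6·(≡11) mod 13; (2|13)=-1, (11|13)=-1; (−1)^{1·6·6}·(-1)^6·(-1)^1 = -1.
v=47: a=47^-2·(≡24), b=47^-4·(≡25) mod 47; (24|47)=+1, (25|47)=+1; (−1)^{-2·-4·23}·(+1)^-4·(+1)^-2 = +1.
v=5: a=5^3·(≡3), b=5^5·(≡1) mod 5; (3|5)=-1, (1|5)=+1; (−1)^{3·5·2}·(-1)^5·(+1)^3 = -1.
v=2: v_2(a)=-4, v_2(b)=-7; units ≡ 3, 7 (mod 8); ε·ε+αω+βω = 1·1+-4·0+-7·1 ≡ 0  ⇒  (a,b)_2 = +1.
v=19: a=19^0·(≡7), b=19^1·(≡3) mod 19; (7|19)=+1, (3|19)=-1; (−1)^{0·1·9}·(+1)^1·(-1)^0 = +1.
v=∞: -85085 < 0 and -746130 < 0  ⇒  (a,b)_∞ = -1.
v=11: a=11^1·(≡9), b=11^3·(≡10) mod 11; (9|11)=+1, (10|11)=-1; (−1)^{1·3·5}·(+1)^3·(-1)^1 = +1.
v=17: a=17^3·(≡7), b=17^3·(≡4) mod 17; (7|17)=-1, (4|17)=+1; (−1)^{3·3·8}·(-1)^3·(+1)^3 = -1.
v=3: a=3^4·(≡1), b=3^11·(≡2) mod 3; (1|3)=+1, (2|3)=-1; (−1)^{4·11·1}·(+1)^11·(-1)^4 = +1.
v=53: a=53^-2·(≡19), b=53^0·(≡47) mod 53; (19|53)=-1, (47|53)=+1; (−1)^{-2·0·26}·(-1)^0·(+1)^-2 = +1.
Ram(-85085, -746130) = {5, 13, 17, ∞}; no ℚ_5-point on the conic.

[5, 13, 17, inf]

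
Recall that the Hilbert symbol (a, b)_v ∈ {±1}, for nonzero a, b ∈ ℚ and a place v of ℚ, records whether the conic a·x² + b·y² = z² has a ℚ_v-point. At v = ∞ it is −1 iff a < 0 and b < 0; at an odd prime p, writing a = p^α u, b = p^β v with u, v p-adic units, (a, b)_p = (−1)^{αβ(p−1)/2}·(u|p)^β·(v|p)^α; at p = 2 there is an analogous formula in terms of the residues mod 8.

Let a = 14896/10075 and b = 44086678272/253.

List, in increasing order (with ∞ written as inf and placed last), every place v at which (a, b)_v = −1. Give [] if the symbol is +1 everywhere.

Mod squares: a ≡ 7657, b ≡ 98798271. Check v ∈ {∞, 2, 3, 5, 7, 11, 13, 17, 19, 23, 31}.
v=3: a=3^0·(≡1), b=3^3·(≡2) mod 3; (1|3)=+1, (2|3)=-1; (−1)^{0·3·1}·(+1)^3·(-1)^0 = +1.
v=13: a=13^-1·(≡3), b=13^1·(≡6) mod 13; (3|13)=+1, (6|13)=-1; (−1)^{-1·1·6}·(+1)^1·(-1)^-1 = -1.
v=7: a=7^2·(≡5), b=7^2·(≡5) mod 7; (5|7)=-1, (5|7)=-1; (−1)^{2·2·3}·(-1)^2·(-1)^2 = +1.
v=19: a=19^1·(≡1), b=19^1·(≡8) mod 19; (1|19)=+1, (8|19)=-1; (−1)^{1·1·9}·(+1)^1·(-1)^1 = +1.
v=∞: 7657 > 0 and 98798271 > 0  ⇒  (a,b)_∞ = +1.
v=23: a=23^0·(≡15), b=23^-1·(≡10) mod 23; (15|23)=-1, (10|23)=-1; (−1)^{0·-1·11}·(-1)^-1·(-1)^0 = -1.
v=11: a=11^0·(≡9), b=11^-1·(≡10) mod 11; (9|11)=+1, (10|11)=-1; (−1)^{0·-1·5}·(+1)^-1·(-1)^0 = +1.
v=17: a=17^0·(≡5), b=17^1·(≡2) mod 17; (5|17)=-1, (2|17)=+1; (−1)^{0·1·8}·(-1)^1·(+1)^0 = -1.
v=2: v_2(a)=4, v_2(b)=8; units ≡ 1, 7 (mod 8); ε·ε+αω+βω = 0·1+4·0+8·0 ≡ 0  ⇒  (a,b)_2 = +1.
v=5: a=5^-2·(≡2), b=5^0·(≡4) mod 5; (2|5)=-1, (4|5)=+1; (−1)^{-2·0·2}·(-1)^0·(+1)^-2 = +1.
v=31: a=31^-1·(≡30), b=31^1·(≡24) mod 31; (30|31)=-1, (24|31)=-1; (−1)^{-1·1·15}·(-1)^1·(-1)^-1 = -1.
Ram(7657, 98798271) = {13, 17, 23, 31}; no ℚ_13-point on the conic.

[13, 17, 23, 31]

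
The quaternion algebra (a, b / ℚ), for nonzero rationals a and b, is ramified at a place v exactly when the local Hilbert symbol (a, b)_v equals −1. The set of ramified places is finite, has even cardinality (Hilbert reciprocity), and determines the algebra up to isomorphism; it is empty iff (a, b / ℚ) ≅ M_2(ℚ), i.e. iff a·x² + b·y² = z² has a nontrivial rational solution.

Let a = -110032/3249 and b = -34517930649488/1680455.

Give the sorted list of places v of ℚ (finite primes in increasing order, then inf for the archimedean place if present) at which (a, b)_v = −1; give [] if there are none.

(a, b) ≡ (-13, -35815) mod (ℚ^×)²; places V = {2, 3, 5, 7, 11, 13, 19, 23, 29, ∞}.
(a,b)_3: α=-2, u≡2; β=0, v≡2 (mod 3); (2|3)=-1, (2|3)=-1; sign (−1)^0·-1^0·-1^-2 = +1.
(a,b)_7: α=0, u≡1; β=-2, v≡4 (mod 7); (1|7)=+1, (4|7)=+1; sign (−1)^0·+1^-2·+1^0 = +1.
(a,b)_13: α=1, u≡1; β=3, v≡10 (mod 13); (1|13)=+1, (10|13)=+1; sign (−1)^0·+1^3·+1^1 = +1.
(a,b)_11: α=0, u≡3; β=2, v≡4 (mod 11); (3|11)=+1, (4|11)=+1; sign (−1)^0·+1^2·+1^0 = +1.
(a,b)_2: α=4, β=4; u≡3, v≡1 (mod 8); ε(u)ε(v)=1·0, αω(v)=4·0, βω(u)=4·1; sum ≡ 0  ⇒  +1.
(a,b)_5: α=0, u≡2; β=-1, v≡2 (mod 5); (2|5)=-1, (2|5)=-1; sign (−1)^0·-1^-1·-1^0 = -1.
(a,b)_19: α=-2, u≡6; β=-3, v≡3 (mod 19); (6|19)=+1, (3|19)=-1; sign (−1)^0·+1^-3·-1^-2 = +1.
(a,b)_23: α=2, u≡19; β=4, v≡21 (mod 23); (19|23)=-1, (21|23)=-1; sign (−1)^0·-1^4·-1^2 = +1.
(a,b)_29: α=0, u≡23; β=1, v≡21 (mod 29); (23|29)=+1, (21|29)=-1; sign (−1)^0·+1^1·-1^0 = +1.
(a,b)_∞: sgn(-13)=−, sgn(-35815)=−, so -1.
Ram(-13, -35815) = {5, ∞}; no ℚ_5-point on the conic.

[5, inf]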